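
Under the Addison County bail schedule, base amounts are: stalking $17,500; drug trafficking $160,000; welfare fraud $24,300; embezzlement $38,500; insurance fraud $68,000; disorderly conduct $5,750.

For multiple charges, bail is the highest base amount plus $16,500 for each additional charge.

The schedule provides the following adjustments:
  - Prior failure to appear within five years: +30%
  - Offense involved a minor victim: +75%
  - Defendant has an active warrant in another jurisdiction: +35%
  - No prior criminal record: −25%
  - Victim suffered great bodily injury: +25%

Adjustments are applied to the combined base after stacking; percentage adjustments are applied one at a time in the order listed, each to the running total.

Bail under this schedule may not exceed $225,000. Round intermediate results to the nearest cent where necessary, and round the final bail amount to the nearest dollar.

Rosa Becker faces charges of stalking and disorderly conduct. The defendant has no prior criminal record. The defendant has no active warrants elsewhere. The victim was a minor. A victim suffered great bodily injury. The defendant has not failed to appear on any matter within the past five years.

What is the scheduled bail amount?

$55,781

Base amounts from the schedule: stalking $17,500; disorderly conduct $5,750.
Stacking rule: highest base plus $16,500 per additional charge. Highest is stalking at $17,500; 1 additional charge → +$16,500. Combined base = $34,000.
Offense involved a minor victim (+75%): $34,000 × 1.75 = $59,500.
No prior criminal record (−25%): $59,500 × 0.75 = $44,625.
Victim suffered great bodily injury (+25%): $44,625 × 1.25 = $55,781.25.
$55,781.25 is within the $225,000 maximum.
Rounded to the nearest dollar: $55,781.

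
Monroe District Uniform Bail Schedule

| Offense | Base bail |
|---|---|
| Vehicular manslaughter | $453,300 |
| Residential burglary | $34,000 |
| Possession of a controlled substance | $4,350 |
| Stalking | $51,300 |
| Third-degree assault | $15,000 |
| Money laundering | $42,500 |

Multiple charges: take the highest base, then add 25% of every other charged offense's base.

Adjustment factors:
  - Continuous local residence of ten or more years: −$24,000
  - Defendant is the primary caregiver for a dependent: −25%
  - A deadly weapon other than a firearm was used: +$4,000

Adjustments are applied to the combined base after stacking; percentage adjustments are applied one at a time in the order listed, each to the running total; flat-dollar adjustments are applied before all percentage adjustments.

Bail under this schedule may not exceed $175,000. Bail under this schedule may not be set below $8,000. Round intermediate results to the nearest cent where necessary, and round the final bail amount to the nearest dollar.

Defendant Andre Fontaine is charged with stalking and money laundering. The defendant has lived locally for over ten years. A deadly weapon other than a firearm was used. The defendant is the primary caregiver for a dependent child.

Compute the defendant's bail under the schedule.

$31,444

Base amounts from the schedule: stalking $51,300; money laundering $42,500.
Stacking rule: highest base plus 25% of each additional charge. Highest is stalking at $51,300. Additional: $42,500 × 25% = $10,625. Combined base = $51,300 + $10,625 = $61,925.
Continuous local residence of ten or more years (−$24,000 flat): $61,925 − $24,000 = $37,925.
A deadly weapon other than a firearm was used (+$4,000 flat): $37,925 + $4,000 = $41,925.
Defendant is the primary caregiver for a dependent (−25%): $41,925 × 0.75 = $31,443.75.
$31,443.75 is within the $175,000 maximum.
$31,443.75 is at or above the $8,000 minimum.
Rounded to the nearest dollar: $31,444.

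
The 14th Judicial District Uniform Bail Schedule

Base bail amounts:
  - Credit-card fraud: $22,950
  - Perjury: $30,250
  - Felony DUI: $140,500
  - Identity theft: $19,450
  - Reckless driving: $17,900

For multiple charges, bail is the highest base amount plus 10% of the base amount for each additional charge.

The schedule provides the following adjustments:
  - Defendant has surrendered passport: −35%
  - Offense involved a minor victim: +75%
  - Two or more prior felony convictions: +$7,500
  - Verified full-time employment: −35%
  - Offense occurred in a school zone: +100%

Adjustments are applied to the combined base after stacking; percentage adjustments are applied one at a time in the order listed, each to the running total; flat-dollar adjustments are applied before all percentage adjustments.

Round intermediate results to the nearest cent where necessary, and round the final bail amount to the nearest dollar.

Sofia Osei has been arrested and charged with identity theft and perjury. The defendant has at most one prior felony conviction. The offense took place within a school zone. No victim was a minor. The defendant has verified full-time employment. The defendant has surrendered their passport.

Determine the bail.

Base amounts from the schedule: identity theft $19,450; perjury $30,250.
Stacking rule: highest base plus 10% of each additional charge. Highest is perjury at $30,250. Additional: $19,450 × 10% = $1,945. Combined base = $30,250 + $1,945 = $32,195.
Defendant has surrendered passport (−35%): $32,195 × 0.65 = $20,926.75.
Verified full-time employment (−35%): $20,926.75 × 0.65 = $13,602.39.
Offense occurred in a school zone (+100%): $13,602.39 × 2 = $27,204.78.
Rounded to the nearest dollar: $27,205.

$27,205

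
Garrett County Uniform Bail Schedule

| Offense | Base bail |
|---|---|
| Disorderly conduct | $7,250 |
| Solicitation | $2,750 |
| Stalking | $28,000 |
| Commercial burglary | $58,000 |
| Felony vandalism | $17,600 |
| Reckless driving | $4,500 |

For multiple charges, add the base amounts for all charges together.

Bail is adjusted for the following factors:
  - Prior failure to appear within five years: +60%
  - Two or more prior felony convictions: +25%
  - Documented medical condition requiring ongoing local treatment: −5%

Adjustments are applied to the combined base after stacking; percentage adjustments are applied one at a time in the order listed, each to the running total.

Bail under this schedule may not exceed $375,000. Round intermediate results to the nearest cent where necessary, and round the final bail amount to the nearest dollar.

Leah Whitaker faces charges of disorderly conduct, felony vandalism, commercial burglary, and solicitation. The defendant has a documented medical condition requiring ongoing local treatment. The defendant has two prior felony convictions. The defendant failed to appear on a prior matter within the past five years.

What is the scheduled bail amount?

Base amounts from the schedule: disorderly conduct $7,250; felony vandalism $17,600; commercial burglary $58,000; solicitation $2,750.
Stacking rule: sum of all bases. $7,250 + $17,600 + $58,000 + $2,750 = $85,600.
Prior failure to appear within five years (+60%): $85,600 × 1.6 = $136,960.
Two or more prior felony convictions (+25%): $136,960 × 1.25 = $171,200.
Documented medical condition requiring ongoing local treatment (−5%): $171,200 × 0.95 = $162,640.
$162,640 is within the $375,000 maximum.

$162,640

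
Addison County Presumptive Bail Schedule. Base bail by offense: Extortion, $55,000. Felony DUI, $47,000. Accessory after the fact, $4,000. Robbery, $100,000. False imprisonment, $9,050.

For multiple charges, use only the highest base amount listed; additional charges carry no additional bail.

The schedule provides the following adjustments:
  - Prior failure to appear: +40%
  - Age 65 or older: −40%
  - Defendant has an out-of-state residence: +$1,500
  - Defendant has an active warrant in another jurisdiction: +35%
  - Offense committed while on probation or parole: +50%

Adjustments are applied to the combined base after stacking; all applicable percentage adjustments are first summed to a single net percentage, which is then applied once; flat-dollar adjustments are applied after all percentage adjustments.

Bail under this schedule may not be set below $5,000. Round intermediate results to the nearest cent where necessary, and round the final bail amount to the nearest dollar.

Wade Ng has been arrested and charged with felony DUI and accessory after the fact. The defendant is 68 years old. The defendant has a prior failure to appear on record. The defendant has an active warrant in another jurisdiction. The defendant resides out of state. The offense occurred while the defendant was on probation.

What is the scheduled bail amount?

$88,450

Base amounts from the schedule: felony DUI $47,000; accessory after the fact $4,000.
Stacking rule: use the highest base only. Highest is felony DUI at $47,000. Combined base = $47,000.
Net percentage adjustment: +40% −40% +35% +50% = +85%. $47,000 × 1.85 = $86,950.
Defendant has an out-of-state residence (+$1,500 flat): $86,950 + $1,500 = $88,450.
$88,450 is at or above the $5,000 minimum.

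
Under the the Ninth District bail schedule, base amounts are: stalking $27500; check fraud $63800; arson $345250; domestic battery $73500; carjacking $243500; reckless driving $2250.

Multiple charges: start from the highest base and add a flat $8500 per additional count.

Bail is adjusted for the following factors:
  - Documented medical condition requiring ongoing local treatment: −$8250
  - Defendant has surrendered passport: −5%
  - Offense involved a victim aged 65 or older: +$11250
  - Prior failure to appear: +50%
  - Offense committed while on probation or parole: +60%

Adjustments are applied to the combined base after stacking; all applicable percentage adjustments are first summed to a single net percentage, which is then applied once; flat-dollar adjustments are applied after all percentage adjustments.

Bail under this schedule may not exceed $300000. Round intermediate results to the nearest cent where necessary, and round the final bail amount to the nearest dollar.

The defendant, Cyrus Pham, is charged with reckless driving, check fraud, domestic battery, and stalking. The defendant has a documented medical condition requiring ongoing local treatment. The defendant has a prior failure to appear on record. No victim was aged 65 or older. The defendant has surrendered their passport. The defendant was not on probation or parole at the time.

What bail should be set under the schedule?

Base amounts from the schedule: reckless driving $2250; check fraud $63800; domestic battery $73500; stalking $27500.
Stacking rule: highest base plus $8500 per additional charge. Highest is domestic battery at $73500; 3 additional charges → +$25500. Combined base = $99000.
Net percentage adjustment: −5% +50% = +45%. $99000 × 1.45 = $143550.
Documented medical condition requiring ongoing local treatment (−$8250 flat): $143550 − $8250 = $135300.
$135300 is within the $300000 maximum.

$135300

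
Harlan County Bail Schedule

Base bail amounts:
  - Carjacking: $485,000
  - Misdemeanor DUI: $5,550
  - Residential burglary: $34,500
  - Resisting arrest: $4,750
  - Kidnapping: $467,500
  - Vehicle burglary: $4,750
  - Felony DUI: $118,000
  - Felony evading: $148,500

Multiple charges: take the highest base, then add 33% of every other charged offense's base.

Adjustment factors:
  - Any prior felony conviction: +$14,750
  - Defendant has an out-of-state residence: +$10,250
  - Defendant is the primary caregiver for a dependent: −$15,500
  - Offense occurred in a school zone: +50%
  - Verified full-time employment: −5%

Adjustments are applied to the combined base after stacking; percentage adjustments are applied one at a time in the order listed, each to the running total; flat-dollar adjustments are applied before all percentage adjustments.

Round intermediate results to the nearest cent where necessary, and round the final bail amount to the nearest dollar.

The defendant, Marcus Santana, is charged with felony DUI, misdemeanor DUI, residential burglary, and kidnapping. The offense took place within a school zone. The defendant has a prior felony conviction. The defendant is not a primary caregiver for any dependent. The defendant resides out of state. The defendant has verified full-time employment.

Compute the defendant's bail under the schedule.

$776,136

Base amounts from the schedule: felony DUI $118,000; misdemeanor DUI $5,550; residential burglary $34,500; kidnapping $467,500.
Stacking rule: highest base plus 33% of each additional charge. Highest is kidnapping at $467,500. Additional: $118,000 × 33% = $38,940; $5,550 × 33% = $1,831.50; $34,500 × 33% = $11,385. Combined base = $467,500 + $52,156.50 = $519,656.50.
Any prior felony conviction (+$14,750 flat): $519,656.50 + $14,750 = $534,406.50.
Defendant has an out-of-state residence (+$10,250 flat): $534,406.50 + $10,250 = $544,656.50.
Offense occurred in a school zone (+50%): $544,656.50 × 1.5 = $816,984.75.
Verified full-time employment (−5%): $816,984.75 × 0.95 = $776,135.51.
Rounded to the nearest dollar: $776,136.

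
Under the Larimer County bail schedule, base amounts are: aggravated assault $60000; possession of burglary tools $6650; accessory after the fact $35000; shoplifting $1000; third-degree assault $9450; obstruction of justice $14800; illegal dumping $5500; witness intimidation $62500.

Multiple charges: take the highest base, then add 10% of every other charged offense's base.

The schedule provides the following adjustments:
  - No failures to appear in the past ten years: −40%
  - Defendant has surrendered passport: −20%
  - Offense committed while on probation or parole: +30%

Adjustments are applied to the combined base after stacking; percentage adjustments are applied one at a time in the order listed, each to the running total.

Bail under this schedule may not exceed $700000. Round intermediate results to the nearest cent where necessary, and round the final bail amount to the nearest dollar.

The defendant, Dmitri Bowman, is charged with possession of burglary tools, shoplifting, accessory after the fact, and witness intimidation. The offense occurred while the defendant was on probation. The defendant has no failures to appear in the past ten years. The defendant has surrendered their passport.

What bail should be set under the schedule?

$41661

Base amounts from the schedule: possession of burglary tools $6650; shoplifting $1000; accessory after the fact $35000; witness intimidation $62500.
Stacking rule: highest base plus 10% of each additional charge. Highest is witness intimidation at $62500. Additional: $6650 × 10% = $665; $1000 × 10% = $100; $35000 × 10% = $3500. Combined base = $62500 + $4265 = $66765.
No failures to appear in the past ten years (−40%): $66765 × 0.6 = $40059.
Defendant has surrendered passport (−20%): $40059 × 0.8 = $32047.20.
Offense committed while on probation or parole (+30%): $32047.20 × 1.3 = $41661.36.
$41661.36 is within the $700000 maximum.
Rounded to the nearest dollar: $41661.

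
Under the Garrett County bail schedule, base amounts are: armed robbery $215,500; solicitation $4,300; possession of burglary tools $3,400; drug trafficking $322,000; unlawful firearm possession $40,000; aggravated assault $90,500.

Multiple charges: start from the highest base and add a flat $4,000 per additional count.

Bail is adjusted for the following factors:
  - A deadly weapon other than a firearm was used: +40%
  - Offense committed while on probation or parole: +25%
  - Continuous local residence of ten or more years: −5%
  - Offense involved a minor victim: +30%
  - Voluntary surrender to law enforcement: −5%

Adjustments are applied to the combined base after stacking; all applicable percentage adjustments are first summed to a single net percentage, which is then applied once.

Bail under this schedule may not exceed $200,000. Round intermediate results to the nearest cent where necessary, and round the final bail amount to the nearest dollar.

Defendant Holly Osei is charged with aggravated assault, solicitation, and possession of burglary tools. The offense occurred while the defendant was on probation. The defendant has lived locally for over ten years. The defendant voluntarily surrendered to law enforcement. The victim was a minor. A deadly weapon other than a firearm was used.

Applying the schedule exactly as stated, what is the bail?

$182,225

Base amounts from the schedule: aggravated assault $90,500; solicitation $4,300; possession of burglary tools $3,400.
Stacking rule: highest base plus $4,000 per additional charge. Highest is aggravated assault at $90,500; 2 additional charges → +$8,000. Combined base = $98,500.
Net percentage adjustment: +40% +25% −5% +30% −5% = +85%. $98,500 × 1.85 = $182,225.
$182,225 is within the $200,000 maximum.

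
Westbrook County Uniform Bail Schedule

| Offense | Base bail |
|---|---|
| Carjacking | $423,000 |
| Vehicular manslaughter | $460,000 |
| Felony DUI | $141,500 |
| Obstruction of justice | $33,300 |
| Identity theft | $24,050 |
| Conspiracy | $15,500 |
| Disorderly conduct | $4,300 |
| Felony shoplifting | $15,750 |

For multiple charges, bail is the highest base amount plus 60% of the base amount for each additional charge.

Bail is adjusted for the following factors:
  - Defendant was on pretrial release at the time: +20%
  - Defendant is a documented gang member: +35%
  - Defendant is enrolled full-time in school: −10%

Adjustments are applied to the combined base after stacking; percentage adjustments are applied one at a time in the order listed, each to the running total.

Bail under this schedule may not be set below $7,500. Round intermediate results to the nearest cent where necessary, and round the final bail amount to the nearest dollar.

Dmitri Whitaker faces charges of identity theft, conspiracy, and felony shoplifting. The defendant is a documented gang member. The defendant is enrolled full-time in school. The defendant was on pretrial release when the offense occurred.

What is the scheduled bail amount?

$62,402

Base amounts from the schedule: identity theft $24,050; conspiracy $15,500; felony shoplifting $15,750.
Stacking rule: highest base plus 60% of each additional charge. Highest is identity theft at $24,050. Additional: $15,500 × 60% = $9,300; $15,750 × 60% = $9,450. Combined base = $24,050 + $18,750 = $42,800.
Defendant was on pretrial release at the time (+20%): $42,800 × 1.2 = $51,360.
Defendant is a documented gang member (+35%): $51,360 × 1.35 = $69,336.
Defendant is enrolled full-time in school (−10%): $69,336 × 0.9 = $62,402.40.
$62,402.40 is at or above the $7,500 minimum.
Rounded to the nearest dollar: $62,402.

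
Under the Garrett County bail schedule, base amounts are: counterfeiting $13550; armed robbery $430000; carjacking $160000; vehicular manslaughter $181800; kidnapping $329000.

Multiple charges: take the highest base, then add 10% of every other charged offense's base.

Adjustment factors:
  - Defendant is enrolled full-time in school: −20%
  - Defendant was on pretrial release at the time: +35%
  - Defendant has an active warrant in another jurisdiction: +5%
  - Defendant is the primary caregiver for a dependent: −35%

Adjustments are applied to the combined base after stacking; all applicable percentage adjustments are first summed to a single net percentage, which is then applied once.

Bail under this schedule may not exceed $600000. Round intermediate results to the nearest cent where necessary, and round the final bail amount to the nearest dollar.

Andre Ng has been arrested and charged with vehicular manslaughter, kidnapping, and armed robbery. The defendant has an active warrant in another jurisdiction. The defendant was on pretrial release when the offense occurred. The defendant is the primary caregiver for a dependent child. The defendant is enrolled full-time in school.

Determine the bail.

Base amounts from the schedule: vehicular manslaughter $181800; kidnapping $329000; armed robbery $430000.
Stacking rule: highest base plus 10% of each additional charge. Highest is armed robbery at $430000. Additional: $181800 × 10% = $18180; $329000 × 10% = $32900. Combined base = $430000 + $51080 = $481080.
Net percentage adjustment: −20% +35% +5% −35% = −15%. $481080 × 0.85 = $408918.
$408918 is within the $600000 maximum.

$408918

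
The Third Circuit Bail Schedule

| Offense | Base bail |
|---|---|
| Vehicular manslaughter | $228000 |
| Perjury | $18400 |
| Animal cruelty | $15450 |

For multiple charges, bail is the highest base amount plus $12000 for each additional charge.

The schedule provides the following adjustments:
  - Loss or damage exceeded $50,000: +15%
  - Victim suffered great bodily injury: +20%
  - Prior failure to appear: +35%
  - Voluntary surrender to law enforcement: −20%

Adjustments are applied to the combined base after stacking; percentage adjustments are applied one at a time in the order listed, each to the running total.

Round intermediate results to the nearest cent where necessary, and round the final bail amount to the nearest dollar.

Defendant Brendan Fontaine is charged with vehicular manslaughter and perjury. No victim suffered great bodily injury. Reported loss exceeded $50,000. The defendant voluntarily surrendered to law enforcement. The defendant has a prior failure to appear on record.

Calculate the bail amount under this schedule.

$298080

Base amounts from the schedule: vehicular manslaughter $228000; perjury $18400.
Stacking rule: highest base plus $12000 per additional charge. Highest is vehicular manslaughter at $228000; 1 additional charge → +$12000. Combined base = $240000.
Loss or damage exceeded $50,000 (+15%): $240000 × 1.15 = $276000.
Prior failure to appear (+35%): $276000 × 1.35 = $372600.
Voluntary surrender to law enforcement (−20%): $372600 × 0.8 = $298080.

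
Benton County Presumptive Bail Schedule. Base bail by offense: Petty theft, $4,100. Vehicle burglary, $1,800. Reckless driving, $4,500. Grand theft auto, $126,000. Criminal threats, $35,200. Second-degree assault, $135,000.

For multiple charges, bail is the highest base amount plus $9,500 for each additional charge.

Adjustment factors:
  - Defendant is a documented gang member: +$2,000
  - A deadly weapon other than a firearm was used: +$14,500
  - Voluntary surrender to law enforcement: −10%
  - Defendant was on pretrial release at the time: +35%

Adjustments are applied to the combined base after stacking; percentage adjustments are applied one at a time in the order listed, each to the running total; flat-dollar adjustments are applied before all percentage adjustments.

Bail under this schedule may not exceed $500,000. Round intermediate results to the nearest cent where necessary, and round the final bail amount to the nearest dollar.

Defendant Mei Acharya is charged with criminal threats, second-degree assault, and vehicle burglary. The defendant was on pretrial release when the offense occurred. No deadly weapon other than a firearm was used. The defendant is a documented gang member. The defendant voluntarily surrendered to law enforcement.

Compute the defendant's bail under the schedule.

Base amounts from the schedule: criminal threats $35,200; second-degree assault $135,000; vehicle burglary $1,800.
Stacking rule: highest base plus $9,500 per additional charge. Highest is second-degree assault at $135,000; 2 additional charges → +$19,000. Combined base = $154,000.
Defendant is a documented gang member (+$2,000 flat): $154,000 + $2,000 = $156,000.
Voluntary surrender to law enforcement (−10%): $156,000 × 0.9 = $140,400.
Defendant was on pretrial release at the time (+35%): $140,400 × 1.35 = $189,540.
$189,540 is within the $500,000 maximum.

$189,540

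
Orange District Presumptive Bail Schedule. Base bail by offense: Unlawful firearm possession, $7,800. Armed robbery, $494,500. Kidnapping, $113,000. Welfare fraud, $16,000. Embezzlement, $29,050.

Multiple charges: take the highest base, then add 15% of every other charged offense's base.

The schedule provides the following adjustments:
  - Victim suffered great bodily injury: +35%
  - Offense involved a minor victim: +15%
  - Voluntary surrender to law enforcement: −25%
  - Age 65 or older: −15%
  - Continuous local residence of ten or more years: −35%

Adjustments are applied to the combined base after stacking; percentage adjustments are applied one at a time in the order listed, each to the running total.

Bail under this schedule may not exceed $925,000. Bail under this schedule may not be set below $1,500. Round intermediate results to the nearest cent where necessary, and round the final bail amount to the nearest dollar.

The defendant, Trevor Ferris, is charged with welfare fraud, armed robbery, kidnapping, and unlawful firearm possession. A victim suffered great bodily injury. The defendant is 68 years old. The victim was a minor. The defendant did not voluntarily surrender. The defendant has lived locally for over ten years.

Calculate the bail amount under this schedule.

$441,762

Base amounts from the schedule: welfare fraud $16,000; armed robbery $494,500; kidnapping $113,000; unlawful firearm possession $7,800.
Stacking rule: highest base plus 15% of each additional charge. Highest is armed robbery at $494,500. Additional: $16,000 × 15% = $2,400; $113,000 × 15% = $16,950; $7,800 × 15% = $1,170. Combined base = $494,500 + $20,520 = $515,020.
Victim suffered great bodily injury (+35%): $515,020 × 1.35 = $695,277.
Offense involved a minor victim (+15%): $695,277 × 1.15 = $799,568.55.
Age 65 or older (−15%): $799,568.55 × 0.85 = $679,633.27.
Continuous local residence of ten or more years (−35%): $679,633.27 × 0.65 = $441,761.63.
$441,761.63 is within the $925,000 maximum.
$441,761.63 is at or above the $1,500 minimum.
Rounded to the nearest dollar: $441,762.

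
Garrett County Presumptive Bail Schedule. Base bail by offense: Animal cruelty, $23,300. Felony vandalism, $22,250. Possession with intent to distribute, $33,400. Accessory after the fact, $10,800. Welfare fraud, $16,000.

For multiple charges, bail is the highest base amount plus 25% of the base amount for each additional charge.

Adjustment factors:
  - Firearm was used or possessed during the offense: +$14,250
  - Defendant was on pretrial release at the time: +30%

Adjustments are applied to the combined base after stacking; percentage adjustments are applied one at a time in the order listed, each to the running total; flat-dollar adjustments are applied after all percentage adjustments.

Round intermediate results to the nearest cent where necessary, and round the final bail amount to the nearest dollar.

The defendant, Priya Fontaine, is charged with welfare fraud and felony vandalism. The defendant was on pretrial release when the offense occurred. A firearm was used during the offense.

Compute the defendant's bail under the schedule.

$48,375

Base amounts from the schedule: welfare fraud $16,000; felony vandalism $22,250.
Stacking rule: highest base plus 25% of each additional charge. Highest is felony vandalism at $22,250. Additional: $16,000 × 25% = $4,000. Combined base = $22,250 + $4,000 = $26,250.
Defendant was on pretrial release at the time (+30%): $26,250 × 1.3 = $34,125.
Firearm was used or possessed during the offense (+$14,250 flat): $34,125 + $14,250 = $48,375.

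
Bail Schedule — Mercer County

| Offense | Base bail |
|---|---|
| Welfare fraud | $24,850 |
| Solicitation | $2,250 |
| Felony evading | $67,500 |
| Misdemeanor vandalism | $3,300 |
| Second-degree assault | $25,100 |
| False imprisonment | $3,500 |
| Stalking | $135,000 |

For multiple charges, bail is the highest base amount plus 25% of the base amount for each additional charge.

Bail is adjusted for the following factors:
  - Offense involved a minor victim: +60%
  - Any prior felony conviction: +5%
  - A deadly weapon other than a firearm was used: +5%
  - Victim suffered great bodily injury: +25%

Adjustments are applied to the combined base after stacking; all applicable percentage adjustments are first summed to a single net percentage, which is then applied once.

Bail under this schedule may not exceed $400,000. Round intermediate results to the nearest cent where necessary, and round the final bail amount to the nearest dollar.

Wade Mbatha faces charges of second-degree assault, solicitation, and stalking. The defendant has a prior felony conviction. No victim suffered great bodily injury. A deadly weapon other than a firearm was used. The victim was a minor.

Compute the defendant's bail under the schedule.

Base amounts from the schedule: second-degree assault $25,100; solicitation $2,250; stalking $135,000.
Stacking rule: highest base plus 25% of each additional charge. Highest is stalking at $135,000. Additional: $25,100 × 25% = $6,275; $2,250 × 25% = $562.50. Combined base = $135,000 + $6,837.50 = $141,837.50.
Net percentage adjustment: +60% +5% +5% = +70%. $141,837.50 × 1.7 = $241,123.75.
$241,123.75 is within the $400,000 maximum.
Rounded to the nearest dollar: $241,124.

$241,124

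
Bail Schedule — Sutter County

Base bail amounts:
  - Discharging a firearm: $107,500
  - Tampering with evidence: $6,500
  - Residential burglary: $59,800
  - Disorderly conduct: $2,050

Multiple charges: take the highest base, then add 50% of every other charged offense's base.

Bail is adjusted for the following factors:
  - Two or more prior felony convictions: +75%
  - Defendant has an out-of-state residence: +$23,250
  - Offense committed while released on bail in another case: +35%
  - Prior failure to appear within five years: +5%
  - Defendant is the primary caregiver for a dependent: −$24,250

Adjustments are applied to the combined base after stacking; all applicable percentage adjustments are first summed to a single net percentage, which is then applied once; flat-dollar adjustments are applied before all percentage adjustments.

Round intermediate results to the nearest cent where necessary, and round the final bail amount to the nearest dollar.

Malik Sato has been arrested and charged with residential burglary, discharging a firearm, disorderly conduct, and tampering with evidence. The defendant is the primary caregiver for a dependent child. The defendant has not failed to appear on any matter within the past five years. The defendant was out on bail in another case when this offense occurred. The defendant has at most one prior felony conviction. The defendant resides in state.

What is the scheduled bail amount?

Base amounts from the schedule: residential burglary $59,800; discharging a firearm $107,500; disorderly conduct $2,050; tampering with evidence $6,500.
Stacking rule: highest base plus 50% of each additional charge. Highest is discharging a firearm at $107,500. Additional: $59,800 × 50% = $29,900; $2,050 × 50% = $1,025; $6,500 × 50% = $3,250. Combined base = $107,500 + $34,175 = $141,675.
Defendant is the primary caregiver for a dependent (−$24,250 flat): $141,675 − $24,250 = $117,425.
Offense committed while released on bail in another case (+35%): $117,425 × 1.35 = $158,523.75.
Rounded to the nearest dollar: $158,524.

$158,524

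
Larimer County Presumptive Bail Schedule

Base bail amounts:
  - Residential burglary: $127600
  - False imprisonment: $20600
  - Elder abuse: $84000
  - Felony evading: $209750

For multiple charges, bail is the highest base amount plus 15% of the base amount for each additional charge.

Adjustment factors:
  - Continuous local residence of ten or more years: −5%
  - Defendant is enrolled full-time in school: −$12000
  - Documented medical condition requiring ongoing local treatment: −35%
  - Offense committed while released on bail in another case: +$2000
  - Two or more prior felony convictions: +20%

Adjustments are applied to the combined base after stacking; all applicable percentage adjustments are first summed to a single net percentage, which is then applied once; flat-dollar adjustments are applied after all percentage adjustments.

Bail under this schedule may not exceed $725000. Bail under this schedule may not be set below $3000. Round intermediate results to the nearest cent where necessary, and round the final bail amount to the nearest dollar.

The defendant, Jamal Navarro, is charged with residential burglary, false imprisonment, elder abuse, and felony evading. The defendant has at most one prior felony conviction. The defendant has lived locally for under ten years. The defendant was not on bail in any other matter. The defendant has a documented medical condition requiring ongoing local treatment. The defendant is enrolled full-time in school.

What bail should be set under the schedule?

$146977

Base amounts from the schedule: residential burglary $127600; false imprisonment $20600; elder abuse $84000; felony evading $209750.
Stacking rule: highest base plus 15% of each additional charge. Highest is felony evading at $209750. Additional: $127600 × 15% = $19140; $20600 × 15% = $3090; $84000 × 15% = $12600. Combined base = $209750 + $34830 = $244580.
Documented medical condition requiring ongoing local treatment (−35%): $244580 × 0.65 = $158977.
Defendant is enrolled full-time in school (−$12000 flat): $158977 − $12000 = $146977.
$146977 is within the $725000 maximum.
$146977 is at or above the $3000 minimum.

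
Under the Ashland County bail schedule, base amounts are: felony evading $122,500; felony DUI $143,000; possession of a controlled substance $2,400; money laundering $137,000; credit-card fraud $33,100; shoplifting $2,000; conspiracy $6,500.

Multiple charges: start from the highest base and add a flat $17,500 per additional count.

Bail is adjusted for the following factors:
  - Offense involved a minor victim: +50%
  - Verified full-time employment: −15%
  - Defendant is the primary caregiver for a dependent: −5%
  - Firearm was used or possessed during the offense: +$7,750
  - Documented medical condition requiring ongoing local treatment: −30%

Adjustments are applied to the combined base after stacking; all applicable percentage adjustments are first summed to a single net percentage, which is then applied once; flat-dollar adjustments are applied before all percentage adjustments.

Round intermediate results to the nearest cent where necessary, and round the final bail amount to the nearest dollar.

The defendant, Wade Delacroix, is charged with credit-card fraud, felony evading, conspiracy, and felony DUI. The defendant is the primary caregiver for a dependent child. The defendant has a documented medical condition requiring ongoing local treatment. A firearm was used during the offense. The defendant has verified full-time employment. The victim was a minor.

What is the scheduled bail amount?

Base amounts from the schedule: credit-card fraud $33,100; felony evading $122,500; conspiracy $6,500; felony DUI $143,000.
Stacking rule: highest base plus $17,500 per additional charge. Highest is felony DUI at $143,000; 3 additional charges → +$52,500. Combined base = $195,500.
Firearm was used or possessed during the offense (+$7,750 flat): $195,500 + $7,750 = $203,250.
Net percentage adjustment: +50% −15% −5% −30% = +0%. $203,250 × 1 = $203,250.

$203,250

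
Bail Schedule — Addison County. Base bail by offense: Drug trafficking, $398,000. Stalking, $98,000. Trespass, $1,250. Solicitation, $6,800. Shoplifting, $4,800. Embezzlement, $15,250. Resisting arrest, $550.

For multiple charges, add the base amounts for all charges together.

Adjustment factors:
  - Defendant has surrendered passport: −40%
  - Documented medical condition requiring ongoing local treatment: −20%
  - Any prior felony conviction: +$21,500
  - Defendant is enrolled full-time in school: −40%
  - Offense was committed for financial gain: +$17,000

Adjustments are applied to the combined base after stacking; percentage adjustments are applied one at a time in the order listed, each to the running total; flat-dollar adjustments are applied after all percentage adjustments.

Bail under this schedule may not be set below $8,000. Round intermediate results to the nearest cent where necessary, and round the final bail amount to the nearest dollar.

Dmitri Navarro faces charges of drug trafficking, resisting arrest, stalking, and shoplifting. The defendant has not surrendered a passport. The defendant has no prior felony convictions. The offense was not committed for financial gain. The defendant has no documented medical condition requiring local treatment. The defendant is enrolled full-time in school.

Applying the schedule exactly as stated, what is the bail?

$300,810

Base amounts from the schedule: drug trafficking $398,000; resisting arrest $550; stalking $98,000; shoplifting $4,800.
Stacking rule: sum of all bases. $398,000 + $550 + $98,000 + $4,800 = $501,350.
Defendant is enrolled full-time in school (−40%): $501,350 × 0.6 = $300,810.
$300,810 is at or above the $8,000 minimum.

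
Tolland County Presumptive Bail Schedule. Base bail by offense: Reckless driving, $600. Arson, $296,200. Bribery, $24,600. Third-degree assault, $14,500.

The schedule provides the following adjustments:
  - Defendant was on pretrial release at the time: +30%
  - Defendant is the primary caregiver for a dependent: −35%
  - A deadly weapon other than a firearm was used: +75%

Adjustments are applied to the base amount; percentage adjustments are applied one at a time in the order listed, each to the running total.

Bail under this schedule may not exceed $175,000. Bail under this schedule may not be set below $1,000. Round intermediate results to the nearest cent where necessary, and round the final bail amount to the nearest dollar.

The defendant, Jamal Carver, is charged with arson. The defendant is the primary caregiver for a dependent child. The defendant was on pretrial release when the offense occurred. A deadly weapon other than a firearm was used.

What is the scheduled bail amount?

$175,000

Base amounts from the schedule: arson $296,200.
Single charge. Combined base = $296,200.
Defendant was on pretrial release at the time (+30%): $296,200 × 1.3 = $385,060.
Defendant is the primary caregiver for a dependent (−35%): $385,060 × 0.65 = $250,289.
A deadly weapon other than a firearm was used (+75%): $250,289 × 1.75 = $438,005.75.
Result $438,005.75 exceeds the maximum of $175,000; bail is capped at $175,000.
$175,000 is at or above the $1,000 minimum.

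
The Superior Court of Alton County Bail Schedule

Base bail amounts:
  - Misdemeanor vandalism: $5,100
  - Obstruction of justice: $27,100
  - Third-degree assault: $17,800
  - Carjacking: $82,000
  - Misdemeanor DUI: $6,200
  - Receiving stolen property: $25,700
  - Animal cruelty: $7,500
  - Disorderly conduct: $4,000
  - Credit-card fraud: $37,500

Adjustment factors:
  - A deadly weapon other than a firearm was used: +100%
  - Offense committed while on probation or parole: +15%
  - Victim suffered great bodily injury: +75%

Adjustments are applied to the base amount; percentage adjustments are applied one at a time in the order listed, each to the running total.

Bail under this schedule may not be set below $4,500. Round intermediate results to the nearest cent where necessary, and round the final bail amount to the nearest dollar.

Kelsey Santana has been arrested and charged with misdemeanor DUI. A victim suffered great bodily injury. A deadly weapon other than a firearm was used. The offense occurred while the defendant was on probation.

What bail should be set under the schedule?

$24,955

Base amounts from the schedule: misdemeanor DUI $6,200.
Single charge. Combined base = $6,200.
A deadly weapon other than a firearm was used (+100%): $6,200 × 2 = $12,400.
Offense committed while on probation or parole (+15%): $12,400 × 1.15 = $14,260.
Victim suffered great bodily injury (+75%): $14,260 × 1.75 = $24,955.
$24,955 is at or above the $4,500 minimum.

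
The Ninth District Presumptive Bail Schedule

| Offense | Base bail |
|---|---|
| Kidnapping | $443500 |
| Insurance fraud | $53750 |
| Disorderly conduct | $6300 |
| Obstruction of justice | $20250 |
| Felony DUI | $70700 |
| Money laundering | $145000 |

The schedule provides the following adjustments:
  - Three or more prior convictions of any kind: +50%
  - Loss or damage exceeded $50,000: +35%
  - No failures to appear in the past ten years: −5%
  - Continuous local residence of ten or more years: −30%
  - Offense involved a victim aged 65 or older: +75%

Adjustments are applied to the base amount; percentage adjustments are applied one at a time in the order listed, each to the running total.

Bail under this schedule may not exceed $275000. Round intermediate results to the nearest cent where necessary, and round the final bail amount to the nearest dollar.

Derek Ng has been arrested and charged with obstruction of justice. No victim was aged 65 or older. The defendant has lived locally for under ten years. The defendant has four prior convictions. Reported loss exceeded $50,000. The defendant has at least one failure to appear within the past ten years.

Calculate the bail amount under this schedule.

$41006

Base amounts from the schedule: obstruction of justice $20250.
Single charge. Combined base = $20250.
Three or more prior convictions of any kind (+50%): $20250 × 1.5 = $30375.
Loss or damage exceeded $50,000 (+35%): $30375 × 1.35 = $41006.25.
$41006.25 is within the $275000 maximum.
Rounded to the nearest dollar: $41006.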